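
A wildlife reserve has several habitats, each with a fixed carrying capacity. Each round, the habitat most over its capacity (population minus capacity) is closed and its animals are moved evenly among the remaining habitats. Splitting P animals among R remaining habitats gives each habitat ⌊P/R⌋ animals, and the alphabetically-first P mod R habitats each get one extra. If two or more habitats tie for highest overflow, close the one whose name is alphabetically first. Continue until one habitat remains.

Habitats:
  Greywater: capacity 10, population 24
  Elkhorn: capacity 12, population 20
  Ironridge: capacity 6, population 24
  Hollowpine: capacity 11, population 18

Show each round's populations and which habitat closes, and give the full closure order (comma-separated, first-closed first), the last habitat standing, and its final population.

Closure order: Ironridge, Greywater, Elkhorn
Last habitat: Hollowpine with 86 animals

Round 1: Elkhorn=20 Greywater=24 Hollowpine=18 Ironridge=24 → close Ironridge (overflow 18)
  24÷3 = 8 each, +1 to first 0
Round 2: Elkhorn=28 Greywater=32 Hollowpine=26 → close Greywater (overflow 22)
  32÷2 = 16 each, +1 to first 0
Round 3: Elkhorn=44 Hollowpine=42 → close Elkhorn (overflow 32)
  44÷1 = 44 each, +1 to first 0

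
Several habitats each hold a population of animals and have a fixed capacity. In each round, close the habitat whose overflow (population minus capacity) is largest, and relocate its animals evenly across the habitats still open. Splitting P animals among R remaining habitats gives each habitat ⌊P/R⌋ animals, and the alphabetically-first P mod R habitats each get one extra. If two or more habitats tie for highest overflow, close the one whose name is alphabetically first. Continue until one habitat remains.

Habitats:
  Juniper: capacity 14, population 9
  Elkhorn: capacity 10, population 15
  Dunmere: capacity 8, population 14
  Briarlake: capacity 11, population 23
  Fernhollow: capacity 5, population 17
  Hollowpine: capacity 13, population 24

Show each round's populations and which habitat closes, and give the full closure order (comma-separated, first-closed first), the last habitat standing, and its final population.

Closure order: Briarlake, Fernhollow, Hollowpine, Dunmere, Elkhorn
Last habitat: Juniper with 102 animals

Round 1: Briarlake=23 Dunmere=14 Elkhorn=15 Fernhollow=17 Hollowpine=24 Juniper=9 → close Briarlake (overflow 12)
  23÷5 = 4 each, +1 to first 3
Round 2: Dunmere=19 Elkhorn=20 Fernhollow=22 Hollowpine=28 Juniper=13 → close Fernhollow (overflow 17)
  22÷4 = 5 each, +1 to first 2
Round 3: Dunmere=25 Elkhorn=26 Hollowpine=33 Juniper=18 → close Hollowpine (overflow 20)
  33÷3 = 11 each, +1 to first 0
Round 4: Dunmere=36 Elkhorn=37 Juniper=29 → close Dunmere (overflow 28)
  36÷2 = 18 each, +1 to first 0
Round 5: Elkhorn=55 Juniper=47 → close Elkhorn (overflow 45)
  55÷1 = 55 each, +1 to first 0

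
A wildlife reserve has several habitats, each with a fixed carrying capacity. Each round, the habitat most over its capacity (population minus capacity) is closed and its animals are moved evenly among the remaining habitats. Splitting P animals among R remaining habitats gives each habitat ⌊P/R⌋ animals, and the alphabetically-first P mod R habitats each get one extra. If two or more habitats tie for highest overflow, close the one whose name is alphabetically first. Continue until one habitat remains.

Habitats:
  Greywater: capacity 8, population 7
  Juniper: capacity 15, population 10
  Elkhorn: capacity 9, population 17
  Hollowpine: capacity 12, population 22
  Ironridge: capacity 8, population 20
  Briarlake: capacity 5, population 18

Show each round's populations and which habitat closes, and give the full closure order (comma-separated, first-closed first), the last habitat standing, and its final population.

Round 1: Briarlake=18 Elkhorn=17 Greywater=7 Hollowpine=22 Ironridge=20 Juniper=10 → close Briarlake (overflow 13)
  18÷5 = 3 each, +1 to first 3
Round 2: Elkhorn=21 Greywater=11 Hollowpine=26 Ironridge=23 Juniper=13 → close Ironridge (overflow 15)
  23÷4 = 5 each, +1 to first 3
Round 3: Elkhorn=27 Greywater=17 Hollowpine=32 Juniper=18 → close Hollowpine (overflow 20)
  32÷3 = 10 each, +1 to first 2
Round 4: Elkhorn=38 Greywater=28 Juniper=28 → close Elkhorn (overflow 29)
  38÷2 = 19 each, +1 to first 0
Round 5: Greywater=47 Juniper=47 → close Greywater (overflow 39)
  47÷1 = 47 each, +1 to first 0

Closure order: Briarlake, Ironridge, Hollowpine, Elkhorn, Greywater
Last habitat: Juniper with 94 animals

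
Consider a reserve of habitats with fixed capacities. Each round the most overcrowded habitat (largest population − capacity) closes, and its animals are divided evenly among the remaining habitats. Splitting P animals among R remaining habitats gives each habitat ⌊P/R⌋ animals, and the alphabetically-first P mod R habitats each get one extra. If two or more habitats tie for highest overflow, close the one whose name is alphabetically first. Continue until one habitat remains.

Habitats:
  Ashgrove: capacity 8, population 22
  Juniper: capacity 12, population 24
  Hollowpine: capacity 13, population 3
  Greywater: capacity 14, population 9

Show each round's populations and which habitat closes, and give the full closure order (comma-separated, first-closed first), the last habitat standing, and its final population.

Round 1: Ashgrove=22 Greywater=9 Hollowpine=3 Juniper=24 → close Ashgrove (overflow 14)
  22÷3 = 7 each, +1 to first 1
Round 2: Greywater=17 Hollowpine=10 Juniper=31 → close Juniper (overflow 19)
  31÷2 = 15 each, +1 to first 1
Round 3: Greywater=33 Hollowpine=25 → close Greywater (overflow 19)
  33÷1 = 33 each, +1 to first 0

Closure order: Ashgrove, Juniper, Greywater
Last habitat: Hollowpine with 58 animals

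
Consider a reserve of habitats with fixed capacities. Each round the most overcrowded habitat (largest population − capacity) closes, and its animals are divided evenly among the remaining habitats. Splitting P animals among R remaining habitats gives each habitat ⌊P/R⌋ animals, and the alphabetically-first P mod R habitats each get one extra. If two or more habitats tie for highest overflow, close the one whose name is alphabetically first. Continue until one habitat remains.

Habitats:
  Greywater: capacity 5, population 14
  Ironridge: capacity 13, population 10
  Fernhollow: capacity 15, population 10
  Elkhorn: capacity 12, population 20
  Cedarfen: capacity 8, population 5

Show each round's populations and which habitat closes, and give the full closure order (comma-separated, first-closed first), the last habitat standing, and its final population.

Closure order: Greywater, Elkhorn, Cedarfen, Ironridge
Last habitat: Fernhollow with 59 animals

Round 1: Cedarfen=5 Elkhorn=20 Fernhollow=10 Greywater=14 Ironridge=10 → close Greywater (overflow 9)
  14÷4 = 3 each, +1 to first 2
Round 2: Cedarfen=9 Elkhorn=24 Fernhollow=13 Ironridge=13 → close Elkhorn (overflow 12)
  24÷3 = 8 each, +1 to first 0
Round 3: Cedarfen=17 Fernhollow=21 Ironridge=21 → close Cedarfen (overflow 9)
  17÷2 = 8 each, +1 to first 1
Round 4: Fernhollow=30 Ironridge=29 → close Ironridge (overflow 16)
  29÷1 = 29 each, +1 to first 0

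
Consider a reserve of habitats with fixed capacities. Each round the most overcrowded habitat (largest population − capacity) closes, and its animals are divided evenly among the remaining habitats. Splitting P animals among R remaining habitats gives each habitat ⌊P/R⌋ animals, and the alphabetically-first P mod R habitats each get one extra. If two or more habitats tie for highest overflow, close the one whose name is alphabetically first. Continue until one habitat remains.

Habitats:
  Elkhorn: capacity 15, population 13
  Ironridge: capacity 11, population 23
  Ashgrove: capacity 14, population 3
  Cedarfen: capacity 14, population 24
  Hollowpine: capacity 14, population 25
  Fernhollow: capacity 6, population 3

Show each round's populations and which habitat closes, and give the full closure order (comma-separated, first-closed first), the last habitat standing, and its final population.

Round 1: Ashgrove=3 Cedarfen=24 Elkhorn=13 Fernhollow=3 Hollowpine=25 Ironridge=23 → close Ironridge (overflow 12)
  23÷5 = 4 each, +1 to first 3
Round 2: Ashgrove=8 Cedarfen=29 Elkhorn=18 Fernhollow=7 Hollowpine=29 → close Cedarfen (overflow 15)
  29÷4 = 7 each, +1 to first 1
Round 3: Ashgrove=16 Elkhorn=25 Fernhollow=14 Hollowpine=36 → close Hollowpine (overflow 22)
  36÷3 = 12 each, +1 to first 0
Round 4: Ashgrove=28 Elkhorn=37 Fernhollow=26 → close Elkhorn (overflow 22)
  37÷2 = 18 each, +1 to first 1
Round 5: Ashgrove=47 Fernhollow=44 → close Fernhollow (overflow 38)
  44÷1 = 44 each, +1 to first 0

Closure order: Ironridge, Cedarfen, Hollowpine, Elkhorn, Fernhollow
Last habitat: Ashgrove with 91 animals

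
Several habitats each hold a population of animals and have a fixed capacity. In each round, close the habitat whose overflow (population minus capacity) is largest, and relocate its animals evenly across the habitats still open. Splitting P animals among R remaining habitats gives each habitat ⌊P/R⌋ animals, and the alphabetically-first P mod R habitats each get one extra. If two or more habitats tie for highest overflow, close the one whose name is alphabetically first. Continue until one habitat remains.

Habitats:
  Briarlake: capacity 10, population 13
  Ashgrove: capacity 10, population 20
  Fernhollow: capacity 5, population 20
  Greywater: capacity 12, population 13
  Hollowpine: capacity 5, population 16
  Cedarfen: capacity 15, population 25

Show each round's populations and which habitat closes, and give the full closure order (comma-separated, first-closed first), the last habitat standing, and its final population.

Closure order: Fernhollow, Hollowpine, Ashgrove, Cedarfen, Briarlake
Last habitat: Greywater with 107 animals

Round 1: Ashgrove=20 Briarlake=13 Cedarfen=25 Fernhollow=20 Greywater=13 Hollowpine=16 → close Fernhollow (overflow 15)
  20÷5 = 4 each, +1 to first 0
Round 2: Ashgrove=24 Briarlake=17 Cedarfen=29 Greywater=17 Hollowpine=20 → close Hollowpine (overflow 15)
  20÷4 = 5 each, +1 to first 0
Round 3: Ashgrove=29 Briarlake=22 Cedarfen=34 Greywater=22 → close Ashgrove (overflow 19)
  29÷3 = 9 each, +1 to first 2
Round 4: Briarlake=32 Cedarfen=44 Greywater=31 → close Cedarfen (overflow 29)
  44÷2 = 22 each, +1 to first 0
Round 5: Briarlake=54 Greywater=53 → close Briarlake (overflow 44)
  54÷1 = 54 each, +1 to first 0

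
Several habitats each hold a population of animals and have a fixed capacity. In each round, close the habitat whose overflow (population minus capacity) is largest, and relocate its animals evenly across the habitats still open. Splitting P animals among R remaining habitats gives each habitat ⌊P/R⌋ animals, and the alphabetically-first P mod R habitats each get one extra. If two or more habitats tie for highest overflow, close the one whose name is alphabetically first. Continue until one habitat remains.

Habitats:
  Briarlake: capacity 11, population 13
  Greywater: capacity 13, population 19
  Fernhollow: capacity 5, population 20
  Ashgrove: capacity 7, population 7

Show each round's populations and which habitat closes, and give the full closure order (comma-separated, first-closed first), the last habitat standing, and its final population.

Closure order: Fernhollow, Greywater, Briarlake
Last habitat: Ashgrove with 59 animals

Round 1: Ashgrove=7 Briarlake=13 Fernhollow=20 Greywater=19 → close Fernhollow (overflow 15)
  20÷3 = 6 each, +1 to first 2
Round 2: Ashgrove=14 Briarlake=20 Greywater=25 → close Greywater (overflow 12)
  25÷2 = 12 each, +1 to first 1
Round 3: Ashgrove=27 Briarlake=32 → close Briarlake (overflow 21)
  32÷1 = 32 each, +1 to first 0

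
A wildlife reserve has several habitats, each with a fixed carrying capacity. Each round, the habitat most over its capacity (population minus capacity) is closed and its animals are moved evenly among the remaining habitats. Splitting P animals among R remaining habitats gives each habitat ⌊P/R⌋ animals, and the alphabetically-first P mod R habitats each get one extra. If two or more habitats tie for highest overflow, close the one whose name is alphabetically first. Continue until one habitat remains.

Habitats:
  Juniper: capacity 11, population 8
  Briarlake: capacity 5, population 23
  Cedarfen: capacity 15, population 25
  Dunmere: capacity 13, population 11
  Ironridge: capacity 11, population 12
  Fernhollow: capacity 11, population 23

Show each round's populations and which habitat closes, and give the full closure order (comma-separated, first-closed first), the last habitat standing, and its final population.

Closure order: Briarlake, Fernhollow, Cedarfen, Ironridge, Dunmere
Last habitat: Juniper with 102 animals

Round 1: Briarlake=23 Cedarfen=25 Dunmere=11 Fernhollow=23 Ironridge=12 Juniper=8 → close Briarlake (overflow 18)
  23÷5 = 4 each, +1 to first 3
Round 2: Cedarfen=30 Dunmere=16 Fernhollow=28 Ironridge=16 Juniper=12 → close Fernhollow (overflow 17)
  28÷4 = 7 each, +1 to first 0
Round 3: Cedarfen=37 Dunmere=23 Ironridge=23 Juniper=19 → close Cedarfen (overflow 22)
  37÷3 = 12 each, +1 to first 1
Round 4: Dunmere=36 Ironridge=35 Juniper=31 → close Ironridge (overflow 24)
  35÷2 = 17 each, +1 to first 1
Round 5: Dunmere=54 Juniper=48 → close Dunmere (overflow 41)
  54÷1 = 54 each, +1 to first 0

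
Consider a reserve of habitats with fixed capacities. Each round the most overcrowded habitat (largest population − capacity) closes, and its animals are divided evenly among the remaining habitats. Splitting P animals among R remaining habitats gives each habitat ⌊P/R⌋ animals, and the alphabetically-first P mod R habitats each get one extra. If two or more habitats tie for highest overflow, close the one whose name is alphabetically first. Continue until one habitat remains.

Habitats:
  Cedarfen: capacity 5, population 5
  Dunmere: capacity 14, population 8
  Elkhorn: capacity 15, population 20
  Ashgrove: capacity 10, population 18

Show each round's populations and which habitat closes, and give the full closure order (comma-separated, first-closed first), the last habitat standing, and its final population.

Closure order: Ashgrove, Elkhorn, Cedarfen
Last habitat: Dunmere with 51 animals

Round 1: Ashgrove=18 Cedarfen=5 Dunmere=8 Elkhorn=20 → close Ashgrove (overflow 8)
  18÷3 = 6 each, +1 to first 0
Round 2: Cedarfen=11 Dunmere=14 Elkhorn=26 → close Elkhorn (overflow 11)
  26÷2 = 13 each, +1 to first 0
Round 3: Cedarfen=24 Dunmere=27 → close Cedarfen (overflow 19)
  24÷1 = 24 each, +1 to first 0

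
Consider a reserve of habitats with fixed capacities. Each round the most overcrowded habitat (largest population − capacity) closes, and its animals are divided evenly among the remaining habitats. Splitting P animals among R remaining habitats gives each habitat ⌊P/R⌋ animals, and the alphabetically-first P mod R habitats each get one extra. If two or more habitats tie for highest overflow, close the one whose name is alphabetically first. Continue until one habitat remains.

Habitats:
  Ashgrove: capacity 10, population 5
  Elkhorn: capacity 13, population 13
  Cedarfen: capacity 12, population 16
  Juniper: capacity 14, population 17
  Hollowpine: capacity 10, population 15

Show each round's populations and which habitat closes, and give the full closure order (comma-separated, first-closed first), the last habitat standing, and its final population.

Round 1: Ashgrove=5 Cedarfen=16 Elkhorn=13 Hollowpine=15 Juniper=17 → close Hollowpine (overflow 5)
  15÷4 = 3 each, +1 to first 3
Round 2: Ashgrove=9 Cedarfen=20 Elkhorn=17 Juniper=20 → close Cedarfen (overflow 8)
  20÷3 = 6 each, +1 to first 2
Round 3: Ashgrove=16 Elkhorn=24 Juniper=26 → close Juniper (overflow 12)
  26÷2 = 13 each, +1 to first 0
Round 4: Ashgrove=29 Elkhorn=37 → close Elkhorn (overflow 24)
  37÷1 = 37 each, +1 to first 0

Closure order: Hollowpine, Cedarfen, Juniper, Elkhorn
Last habitat: Ashgrove with 66 animals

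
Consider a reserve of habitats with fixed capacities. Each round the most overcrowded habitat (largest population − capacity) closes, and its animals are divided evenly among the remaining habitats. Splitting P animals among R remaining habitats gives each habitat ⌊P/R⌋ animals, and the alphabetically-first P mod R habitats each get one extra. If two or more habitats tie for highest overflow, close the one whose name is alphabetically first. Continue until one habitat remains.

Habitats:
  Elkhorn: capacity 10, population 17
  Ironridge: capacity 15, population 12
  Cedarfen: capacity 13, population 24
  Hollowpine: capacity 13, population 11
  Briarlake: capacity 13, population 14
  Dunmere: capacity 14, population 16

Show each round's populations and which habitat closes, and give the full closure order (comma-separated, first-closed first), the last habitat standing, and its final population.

Round 1: Briarlake=14 Cedarfen=24 Dunmere=16 Elkhorn=17 Hollowpine=11 Ironridge=12 → close Cedarfen (overflow 11)
  24÷5 = 4 each, +1 to first 4
Round 2: Briarlake=19 Dunmere=21 Elkhorn=22 Hollowpine=16 Ironridge=16 → close Elkhorn (overflow 12)
  22÷4 = 5 each, +1 to first 2
Round 3: Briarlake=25 Dunmere=27 Hollowpine=21 Ironridge=21 → close Dunmere (overflow 13)
  27÷3 = 9 each, +1 to first 0
Round 4: Briarlake=34 Hollowpine=30 Ironridge=30 → close Briarlake (overflow 21)
  34÷2 = 17 each, +1 to first 0
Round 5: Hollowpine=47 Ironridge=47 → close Hollowpine (overflow 34)
  47÷1 = 47 each, +1 to first 0

Closure order: Cedarfen, Elkhorn, Dunmere, Briarlake, Hollowpine
Last habitat: Ironridge with 94 animals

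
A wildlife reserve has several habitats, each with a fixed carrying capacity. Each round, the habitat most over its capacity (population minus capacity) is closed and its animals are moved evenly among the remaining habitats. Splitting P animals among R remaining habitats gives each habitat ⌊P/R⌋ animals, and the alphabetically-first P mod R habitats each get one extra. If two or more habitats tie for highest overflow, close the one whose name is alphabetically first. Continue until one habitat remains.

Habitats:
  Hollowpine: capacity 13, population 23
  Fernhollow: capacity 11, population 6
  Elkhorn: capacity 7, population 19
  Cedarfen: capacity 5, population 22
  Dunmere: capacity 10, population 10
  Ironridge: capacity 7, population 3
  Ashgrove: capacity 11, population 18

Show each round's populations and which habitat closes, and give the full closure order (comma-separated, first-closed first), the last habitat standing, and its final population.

Round 1: Ashgrove=18 Cedarfen=22 Dunmere=10 Elkhorn=19 Fernhollow=6 Hollowpine=23 Ironridge=3 → close Cedarfen (overflow 17)
  22÷6 = 3 each, +1 to first 4
Round 2: Ashgrove=22 Dunmere=14 Elkhorn=23 Fernhollow=10 Hollowpine=26 Ironridge=6 → close Elkhorn (overflow 16)
  23÷5 = 4 each, +1 to first 3
Round 3: Ashgrove=27 Dunmere=19 Fernhollow=15 Hollowpine=30 Ironridge=10 → close Hollowpine (overflow 17)
  30÷4 = 7 each, +1 to first 2
Round 4: Ashgrove=35 Dunmere=27 Fernhollow=22 Ironridge=17 → close Ashgrove (overflow 24)
  35÷3 = 11 each, +1 to first 2
Round 5: Dunmere=39 Fernhollow=34 Ironridge=28 → close Dunmere (overflow 29)
  39÷2 = 19 each, +1 to first 1
Round 6: Fernhollow=54 Ironridge=47 → close Fernhollow (overflow 43)
  54÷1 = 54 each, +1 to first 0

Closure order: Cedarfen, Elkhorn, Hollowpine, Ashgrove, Dunmere, Fernhollow
Last habitat: Ironridge with 101 animals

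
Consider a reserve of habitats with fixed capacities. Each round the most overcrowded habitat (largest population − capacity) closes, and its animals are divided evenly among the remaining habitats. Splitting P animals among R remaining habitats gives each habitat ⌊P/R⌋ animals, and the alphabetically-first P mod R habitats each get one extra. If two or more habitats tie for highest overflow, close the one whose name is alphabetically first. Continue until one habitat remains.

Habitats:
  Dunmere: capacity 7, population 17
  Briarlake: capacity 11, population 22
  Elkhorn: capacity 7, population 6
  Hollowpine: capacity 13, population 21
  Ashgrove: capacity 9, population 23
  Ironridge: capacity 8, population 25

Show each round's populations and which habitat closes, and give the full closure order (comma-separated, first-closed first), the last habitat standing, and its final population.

Closure order: Ironridge, Ashgrove, Briarlake, Dunmere, Hollowpine
Last habitat: Elkhorn with 114 animals

Round 1: Ashgrove=23 Briarlake=22 Dunmere=17 Elkhorn=6 Hollowpine=21 Ironridge=25 → close Ironridge (overflow 17)
  25÷5 = 5 each, +1 to first 0
Round 2: Ashgrove=28 Briarlake=27 Dunmere=22 Elkhorn=11 Hollowpine=26 → close Ashgrove (overflow 19)
  28÷4 = 7 each, +1 to first 0
Round 3: Briarlake=34 Dunmere=29 Elkhorn=18 Hollowpine=33 → close Briarlake (overflow 23)
  34÷3 = 11 each, +1 to first 1
Round 4: Dunmere=41 Elkhorn=29 Hollowpine=44 → close Dunmere (overflow 34)
  41÷2 = 20 each, +1 to first 1
Round 5: Elkhorn=50 Hollowpine=64 → close Hollowpine (overflow 51)
  64÷1 = 64 each, +1 to first 0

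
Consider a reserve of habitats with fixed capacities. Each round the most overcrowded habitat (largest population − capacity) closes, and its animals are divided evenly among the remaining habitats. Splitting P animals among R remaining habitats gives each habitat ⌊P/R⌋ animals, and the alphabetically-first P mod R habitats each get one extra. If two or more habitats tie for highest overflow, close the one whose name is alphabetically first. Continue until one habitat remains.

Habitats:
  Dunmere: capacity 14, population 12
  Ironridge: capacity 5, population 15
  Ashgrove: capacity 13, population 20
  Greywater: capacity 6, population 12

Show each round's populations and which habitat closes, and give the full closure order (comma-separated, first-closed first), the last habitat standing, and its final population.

Closure order: Ironridge, Ashgrove, Greywater
Last habitat: Dunmere with 59 animals

Round 1: Ashgrove=20 Dunmere=12 Greywater=12 Ironridge=15 → close Ironridge (overflow 10)
  15÷3 = 5 each, +1 to first 0
Round 2: Ashgrove=25 Dunmere=17 Greywater=17 → close Ashgrove (overflow 12)
  25÷2 = 12 each, +1 to first 1
Round 3: Dunmere=30 Greywater=29 → close Greywater (overflow 23)
  29÷1 = 29 each, +1 to first 0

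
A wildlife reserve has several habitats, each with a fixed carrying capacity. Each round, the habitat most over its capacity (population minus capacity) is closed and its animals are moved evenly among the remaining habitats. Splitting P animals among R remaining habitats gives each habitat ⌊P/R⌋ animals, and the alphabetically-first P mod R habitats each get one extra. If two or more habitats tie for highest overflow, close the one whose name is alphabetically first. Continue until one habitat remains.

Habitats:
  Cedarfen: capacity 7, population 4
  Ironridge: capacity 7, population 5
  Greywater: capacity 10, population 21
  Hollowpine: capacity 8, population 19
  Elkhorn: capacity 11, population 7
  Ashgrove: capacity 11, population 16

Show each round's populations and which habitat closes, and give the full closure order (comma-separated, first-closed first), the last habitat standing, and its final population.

Closure order: Greywater, Hollowpine, Ashgrove, Cedarfen, Elkhorn
Last habitat: Ironridge with 72 animals

Round 1: Ashgrove=16 Cedarfen=4 Elkhorn=7 Greywater=21 Hollowpine=19 Ironridge=5 → close Greywater (overflow 11)
  21÷5 = 4 each, +1 to first 1
Round 2: Ashgrove=21 Cedarfen=8 Elkhorn=11 Hollowpine=23 Ironridge=9 → close Hollowpine (overflow 15)
  23÷4 = 5 each, +1 to first 3
Round 3: Ashgrove=27 Cedarfen=14 Elkhorn=17 Ironridge=14 → close Ashgrove (overflow 16)
  27÷3 = 9 each, +1 to first 0
Round 4: Cedarfen=23 Elkhorn=26 Ironridge=23 → close Cedarfen (overflow 16)
  23÷2 = 11 each, +1 to first 1
Round 5: Elkhorn=38 Ironridge=34 → close Elkhorn (overflow 27)
  38÷1 = 38 each, +1 to first 0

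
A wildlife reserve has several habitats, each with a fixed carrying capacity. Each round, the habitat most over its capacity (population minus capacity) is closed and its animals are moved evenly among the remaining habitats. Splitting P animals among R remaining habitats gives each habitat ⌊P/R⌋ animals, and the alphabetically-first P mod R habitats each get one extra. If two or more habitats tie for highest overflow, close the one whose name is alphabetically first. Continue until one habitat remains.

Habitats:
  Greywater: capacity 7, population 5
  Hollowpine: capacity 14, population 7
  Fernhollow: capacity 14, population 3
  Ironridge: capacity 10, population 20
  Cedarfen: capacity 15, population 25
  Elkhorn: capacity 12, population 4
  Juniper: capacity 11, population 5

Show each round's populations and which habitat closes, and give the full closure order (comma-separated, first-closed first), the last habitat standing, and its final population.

Round 1: Cedarfen=25 Elkhorn=4 Fernhollow=3 Greywater=5 Hollowpine=7 Ironridge=20 Juniper=5 → close Cedarfen (overflow 10)
  25÷6 = 4 each, +1 to first 1
Round 2: Elkhorn=9 Fernhollow=7 Greywater=9 Hollowpine=11 Ironridge=24 Juniper=9 → close Ironridge (overflow 14)
  24÷5 = 4 each, +1 to first 4
Round 3: Elkhorn=14 Fernhollow=12 Greywater=14 Hollowpine=16 Juniper=13 → close Greywater (overflow 7)
  14÷4 = 3 each, +1 to first 2
Round 4: Elkhorn=18 Fernhollow=16 Hollowpine=19 Juniper=16 → close Elkhorn (overflow 6)
  18÷3 = 6 each, +1 to first 0
Round 5: Fernhollow=22 Hollowpine=25 Juniper=22 → close Hollowpine (overflow 11)
  25÷2 = 12 each, +1 to first 1
Round 6: Fernhollow=35 Juniper=34 → close Juniper (overflow 23)
  34÷1 = 34 each, +1 to first 0

Closure order: Cedarfen, Ironridge, Greywater, Elkhorn, Hollowpine, Juniper
Last habitat: Fernhollow with 69 animals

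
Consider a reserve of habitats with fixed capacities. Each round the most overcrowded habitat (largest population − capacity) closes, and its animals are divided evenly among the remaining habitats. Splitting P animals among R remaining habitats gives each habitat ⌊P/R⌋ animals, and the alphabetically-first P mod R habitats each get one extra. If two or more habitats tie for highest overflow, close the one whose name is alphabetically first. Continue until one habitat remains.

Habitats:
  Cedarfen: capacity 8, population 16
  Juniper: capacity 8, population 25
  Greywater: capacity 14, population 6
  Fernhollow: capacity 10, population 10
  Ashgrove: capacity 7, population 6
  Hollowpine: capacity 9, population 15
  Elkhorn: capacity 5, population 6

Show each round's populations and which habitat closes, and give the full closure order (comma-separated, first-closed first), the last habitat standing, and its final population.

Round 1: Ashgrove=6 Cedarfen=16 Elkhorn=6 Fernhollow=10 Greywater=6 Hollowpine=15 Juniper=25 → close Juniper (overflow 17)
  25÷6 = 4 each, +1 to first 1
Round 2: Ashgrove=11 Cedarfen=20 Elkhorn=10 Fernhollow=14 Greywater=10 Hollowpine=19 → close Cedarfen (overflow 12)
  20÷5 = 4 each, +1 to first 0
Round 3: Ashgrove=15 Elkhorn=14 Fernhollow=18 Greywater=14 Hollowpine=23 → close Hollowpine (overflow 14)
  23÷4 = 5 each, +1 to first 3
Round 4: Ashgrove=21 Elkhorn=20 Fernhollow=24 Greywater=19 → close Elkhorn (overflow 15)
  20÷3 = 6 each, +1 to first 2
Round 5: Ashgrove=28 Fernhollow=31 Greywater=25 → close Ashgrove (overflow 21)
  28÷2 = 14 each, +1 to first 0
Round 6: Fernhollow=45 Greywater=39 → close Fernhollow (overflow 35)
  45÷1 = 45 each, +1 to first 0

Closure order: Juniper, Cedarfen, Hollowpine, Elkhorn, Ashgrove, Fernhollow
Last habitat: Greywater with 84 animals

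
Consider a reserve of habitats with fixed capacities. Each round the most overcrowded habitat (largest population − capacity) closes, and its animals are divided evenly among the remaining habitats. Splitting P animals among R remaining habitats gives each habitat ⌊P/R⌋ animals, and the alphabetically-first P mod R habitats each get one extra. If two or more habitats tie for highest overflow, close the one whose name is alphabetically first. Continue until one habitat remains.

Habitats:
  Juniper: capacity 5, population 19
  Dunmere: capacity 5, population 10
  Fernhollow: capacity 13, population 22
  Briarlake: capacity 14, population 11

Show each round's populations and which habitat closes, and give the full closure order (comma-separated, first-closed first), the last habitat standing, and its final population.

Closure order: Juniper, Fernhollow, Dunmere
Last habitat: Briarlake with 62 animals

Round 1: Briarlake=11 Dunmere=10 Fernhollow=22 Juniper=19 → close Juniper (overflow 14)
  19÷3 = 6 each, +1 to first 1
Round 2: Briarlake=18 Dunmere=16 Fernhollow=28 → close Fernhollow (overflow 15)
  28÷2 = 14 each, +1 to first 0
Round 3: Briarlake=32 Dunmere=30 → close Dunmere (overflow 25)
  30÷1 = 30 each, +1 to first 0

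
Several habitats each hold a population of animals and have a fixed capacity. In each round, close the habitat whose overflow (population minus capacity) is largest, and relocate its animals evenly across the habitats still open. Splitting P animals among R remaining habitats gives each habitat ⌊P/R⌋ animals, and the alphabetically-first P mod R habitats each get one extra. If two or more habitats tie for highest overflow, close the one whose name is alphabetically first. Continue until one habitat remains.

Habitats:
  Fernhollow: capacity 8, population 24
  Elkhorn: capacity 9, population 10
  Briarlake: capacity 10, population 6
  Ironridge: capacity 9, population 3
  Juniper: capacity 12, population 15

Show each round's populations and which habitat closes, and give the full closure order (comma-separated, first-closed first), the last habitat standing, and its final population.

Closure order: Fernhollow, Juniper, Elkhorn, Briarlake
Last habitat: Ironridge with 58 animals

Round 1: Briarlake=6 Elkhorn=10 Fernhollow=24 Ironridge=3 Juniper=15 → close Fernhollow (overflow 16)
  24÷4 = 6 each, +1 to first 0
Round 2: Briarlake=12 Elkhorn=16 Ironridge=9 Juniper=21 → close Juniper (overflow 9)
  21÷3 = 7 each, +1 to first 0
Round 3: Briarlake=19 Elkhorn=23 Ironridge=16 → close Elkhorn (overflow 14)
  23÷2 = 11 each, +1 to first 1
Round 4: Briarlake=31 Ironridge=27 → close Briarlake (overflow 21)
  31÷1 = 31 each, +1 to first 0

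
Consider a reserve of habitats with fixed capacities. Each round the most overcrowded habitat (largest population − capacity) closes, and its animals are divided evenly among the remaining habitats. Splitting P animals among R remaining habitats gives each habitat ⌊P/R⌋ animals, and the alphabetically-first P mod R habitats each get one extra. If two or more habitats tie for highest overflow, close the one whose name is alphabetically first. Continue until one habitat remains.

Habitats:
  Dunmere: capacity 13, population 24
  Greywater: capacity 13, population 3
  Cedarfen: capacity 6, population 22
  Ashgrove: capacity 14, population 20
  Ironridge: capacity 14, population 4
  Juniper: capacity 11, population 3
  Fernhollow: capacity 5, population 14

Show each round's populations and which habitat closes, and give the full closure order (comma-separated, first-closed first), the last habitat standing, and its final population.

Closure order: Cedarfen, Dunmere, Fernhollow, Ashgrove, Greywater, Juniper
Last habitat: Ironridge with 90 animals

Round 1: Ashgrove=20 Cedarfen=22 Dunmere=24 Fernhollow=14 Greywater=3 Ironridge=4 Juniper=3 → close Cedarfen (overflow 16)
  22÷6 = 3 each, +1 to first 4
Round 2: Ashgrove=24 Dunmere=28 Fernhollow=18 Greywater=7 Ironridge=7 Juniper=6 → close Dunmere (overflow 15)
  28÷5 = 5 each, +1 to first 3
Round 3: Ashgrove=30 Fernhollow=24 Greywater=13 Ironridge=12 Juniper=11 → close Fernhollow (overflow 19)
  24÷4 = 6 each, +1 to first 0
Round 4: Ashgrove=36 Greywater=19 Ironridge=18 Juniper=17 → close Ashgrove (overflow 22)
  36÷3 = 12 each, +1 to first 0
Round 5: Greywater=31 Ironridge=30 Juniper=29 → close Greywater (overflow 18)
  31÷2 = 15 each, +1 to first 1
Round 6: Ironridge=46 Juniper=44 → close Juniper (overflow 33)
  44÷1 = 44 each, +1 to first 0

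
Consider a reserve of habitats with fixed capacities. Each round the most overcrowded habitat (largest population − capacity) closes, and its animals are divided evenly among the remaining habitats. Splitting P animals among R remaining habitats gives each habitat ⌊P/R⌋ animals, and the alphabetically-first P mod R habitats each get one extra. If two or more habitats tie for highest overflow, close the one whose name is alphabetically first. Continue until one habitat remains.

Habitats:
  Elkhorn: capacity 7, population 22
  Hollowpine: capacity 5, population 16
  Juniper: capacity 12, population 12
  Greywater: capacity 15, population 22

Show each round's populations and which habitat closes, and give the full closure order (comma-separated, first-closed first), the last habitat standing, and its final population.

Closure order: Elkhorn, Hollowpine, Greywater
Last habitat: Juniper with 72 animals

Round 1: Elkhorn=22 Greywater=22 Hollowpine=16 Juniper=12 → close Elkhorn (overflow 15)
  22÷3 = 7 each, +1 to first 1
Round 2: Greywater=30 Hollowpine=23 Juniper=19 → close Hollowpine (overflow 18)
  23÷2 = 11 each, +1 to first 1
Round 3: Greywater=42 Juniper=30 → close Greywater (overflow 27)
  42÷1 = 42 each, +1 to first 0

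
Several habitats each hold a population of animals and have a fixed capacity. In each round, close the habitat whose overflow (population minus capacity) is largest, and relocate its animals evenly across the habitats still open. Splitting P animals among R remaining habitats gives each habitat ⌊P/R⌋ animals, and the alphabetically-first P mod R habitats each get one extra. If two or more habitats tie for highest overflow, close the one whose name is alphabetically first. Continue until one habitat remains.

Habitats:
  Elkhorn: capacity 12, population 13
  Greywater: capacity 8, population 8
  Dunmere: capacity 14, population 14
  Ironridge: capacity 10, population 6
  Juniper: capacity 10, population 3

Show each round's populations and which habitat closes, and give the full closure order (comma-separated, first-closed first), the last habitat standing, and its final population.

Closure order: Elkhorn, Dunmere, Greywater, Ironridge
Last habitat: Juniper with 44 animals

Round 1: Dunmere=14 Elkhorn=13 Greywater=8 Ironridge=6 Juniper=3 → close Elkhorn (overflow 1)
  13÷4 = 3 each, +1 to first 1
Round 2: Dunmere=18 Greywater=11 Ironridge=9 Juniper=6 → close Dunmere (overflow 4)
  18÷3 = 6 each, +1 to first 0
Round 3: Greywater=17 Ironridge=15 Juniper=12 → close Greywater (overflow 9)
  17÷2 = 8 each, +1 to first 1
Round 4: Ironridge=24 Juniper=20 → close Ironridge (overflow 14)
  24÷1 = 24 each, +1 to first 0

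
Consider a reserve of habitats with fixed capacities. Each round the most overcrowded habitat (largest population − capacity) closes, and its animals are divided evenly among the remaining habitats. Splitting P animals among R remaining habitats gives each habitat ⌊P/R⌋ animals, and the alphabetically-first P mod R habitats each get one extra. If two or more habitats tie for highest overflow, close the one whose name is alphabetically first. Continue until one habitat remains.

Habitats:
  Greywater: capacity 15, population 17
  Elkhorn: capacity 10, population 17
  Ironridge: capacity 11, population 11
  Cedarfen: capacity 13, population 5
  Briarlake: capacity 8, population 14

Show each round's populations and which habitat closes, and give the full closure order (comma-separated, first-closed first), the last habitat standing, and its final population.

Round 1: Briarlake=14 Cedarfen=5 Elkhorn=17 Greywater=17 Ironridge=11 → close Elkhorn (overflow 7)
  17÷4 = 4 each, +1 to first 1
Round 2: Briarlake=19 Cedarfen=9 Greywater=21 Ironridge=15 → close Briarlake (overflow 11)
  19÷3 = 6 each, +1 to first 1
Round 3: Cedarfen=16 Greywater=27 Ironridge=21 → close Greywater (overflow 12)
  27÷2 = 13 each, +1 to first 1
Round 4: Cedarfen=30 Ironridge=34 → close Ironridge (overflow 23)
  34÷1 = 34 each, +1 to first 0

Closure order: Elkhorn, Briarlake, Greywater, Ironridge
Last habitat: Cedarfen with 64 animals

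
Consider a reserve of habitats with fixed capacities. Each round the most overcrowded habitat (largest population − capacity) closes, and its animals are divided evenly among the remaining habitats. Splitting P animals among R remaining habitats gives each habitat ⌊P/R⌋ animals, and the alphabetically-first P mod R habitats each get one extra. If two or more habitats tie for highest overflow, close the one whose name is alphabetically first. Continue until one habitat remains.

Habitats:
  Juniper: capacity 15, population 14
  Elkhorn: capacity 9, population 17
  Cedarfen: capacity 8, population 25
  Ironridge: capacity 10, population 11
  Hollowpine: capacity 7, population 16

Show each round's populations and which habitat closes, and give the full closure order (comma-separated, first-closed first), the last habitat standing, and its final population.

Closure order: Cedarfen, Elkhorn, Hollowpine, Ironridge
Last habitat: Juniper with 83 animals

Round 1: Cedarfen=25 Elkhorn=17 Hollowpine=16 Ironridge=11 Juniper=14 → close Cedarfen (overflow 17)
  25÷4 = 6 each, +1 to first 1
Round 2: Elkhorn=24 Hollowpine=22 Ironridge=17 Juniper=20 → close Elkhorn (overflow 15)
  24÷3 = 8 each, +1 to first 0
Round 3: Hollowpine=30 Ironridge=25 Juniper=28 → close Hollowpine (overflow 23)
  30÷2 = 15 each, +1 to first 0
Round 4: Ironridge=40 Juniper=43 → close Ironridge (overflow 30)
  40÷1 = 40 each, +1 to first 0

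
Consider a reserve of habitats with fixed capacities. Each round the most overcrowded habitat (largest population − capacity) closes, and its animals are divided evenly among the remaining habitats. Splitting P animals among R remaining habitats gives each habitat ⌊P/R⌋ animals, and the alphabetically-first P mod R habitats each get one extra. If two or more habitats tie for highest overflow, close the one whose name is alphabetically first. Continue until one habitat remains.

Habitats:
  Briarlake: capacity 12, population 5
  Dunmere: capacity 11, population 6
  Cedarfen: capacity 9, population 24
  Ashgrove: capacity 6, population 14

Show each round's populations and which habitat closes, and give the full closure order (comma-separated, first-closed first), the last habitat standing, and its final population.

Round 1: Ashgrove=14 Briarlake=5 Cedarfen=24 Dunmere=6 → close Cedarfen (overflow 15)
  24÷3 = 8 each, +1 to first 0
Round 2: Ashgrove=22 Briarlake=13 Dunmere=14 → close Ashgrove (overflow 16)
  22÷2 = 11 each, +1 to first 0
Round 3: Briarlake=24 Dunmere=25 → close Dunmere (overflow 14)
  25÷1 = 25 each, +1 to first 0

Closure order: Cedarfen, Ashgrove, Dunmere
Last habitat: Briarlake with 49 animals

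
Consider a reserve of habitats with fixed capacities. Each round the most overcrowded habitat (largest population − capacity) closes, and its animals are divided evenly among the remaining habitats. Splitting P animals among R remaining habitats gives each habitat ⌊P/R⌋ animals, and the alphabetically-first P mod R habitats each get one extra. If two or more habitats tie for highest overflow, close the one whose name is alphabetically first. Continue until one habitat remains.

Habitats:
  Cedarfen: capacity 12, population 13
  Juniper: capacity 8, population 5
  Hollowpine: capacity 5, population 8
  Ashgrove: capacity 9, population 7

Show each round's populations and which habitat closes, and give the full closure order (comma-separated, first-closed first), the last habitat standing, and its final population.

Round 1: Ashgrove=7 Cedarfen=13 Hollowpine=8 Juniper=5 → close Hollowpine (overflow 3)
  8÷3 = 2 each, +1 to first 2
Round 2: Ashgrove=10 Cedarfen=16 Juniper=7 → close Cedarfen (overflow 4)
  16÷2 = 8 each, +1 to first 0
Round 3: Ashgrove=18 Juniper=15 → close Ashgrove (overflow 9)
  18÷1 = 18 each, +1 to first 0

Closure order: Hollowpine, Cedarfen, Ashgrove
Last habitat: Juniper with 33 animals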